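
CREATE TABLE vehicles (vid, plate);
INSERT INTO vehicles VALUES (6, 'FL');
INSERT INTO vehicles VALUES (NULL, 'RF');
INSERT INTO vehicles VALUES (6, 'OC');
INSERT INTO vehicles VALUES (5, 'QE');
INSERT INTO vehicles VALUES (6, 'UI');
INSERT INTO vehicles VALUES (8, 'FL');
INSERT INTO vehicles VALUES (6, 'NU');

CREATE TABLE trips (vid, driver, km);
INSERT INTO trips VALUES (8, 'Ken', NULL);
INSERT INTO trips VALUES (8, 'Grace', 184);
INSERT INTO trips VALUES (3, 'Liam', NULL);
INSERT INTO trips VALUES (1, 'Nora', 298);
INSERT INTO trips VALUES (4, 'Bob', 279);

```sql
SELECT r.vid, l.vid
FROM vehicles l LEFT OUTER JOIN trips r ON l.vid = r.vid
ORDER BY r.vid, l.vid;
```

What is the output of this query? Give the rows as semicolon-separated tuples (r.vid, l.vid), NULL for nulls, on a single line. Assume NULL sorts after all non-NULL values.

LEFT JOIN keeps every row from `vehicles`; unmatched rows get NULL for `trips`'s columns.
Matching on l.vid = r.vid. A NULL in a compared column never satisfies the condition.
- vid=6: no r row matches, row kept with r columns NULL.
- vid=NULL: no r row matches, row kept with r columns NULL.
- vid=6: no r row matches, row kept with r columns NULL.
- vid=5: no r row matches, row kept with r columns NULL.
- vid=6: no r row matches, row kept with r columns NULL.
- vid=8: 2 matching r row(s), so 2 row(s) emitted.
- vid=6: no r row matches, row kept with r columns NULL.
After projecting and ordering:
r.vid | l.vid
8 | 8
8 | 8
NULL | 5
NULL | 6
NULL | 6
NULL | 6
NULL | 6
NULL | NULL

(8, 8); (8, 8); (NULL, 5); (NULL, 6); (NULL, 6); (NULL, 6); (NULL, 6); (NULL, NULL)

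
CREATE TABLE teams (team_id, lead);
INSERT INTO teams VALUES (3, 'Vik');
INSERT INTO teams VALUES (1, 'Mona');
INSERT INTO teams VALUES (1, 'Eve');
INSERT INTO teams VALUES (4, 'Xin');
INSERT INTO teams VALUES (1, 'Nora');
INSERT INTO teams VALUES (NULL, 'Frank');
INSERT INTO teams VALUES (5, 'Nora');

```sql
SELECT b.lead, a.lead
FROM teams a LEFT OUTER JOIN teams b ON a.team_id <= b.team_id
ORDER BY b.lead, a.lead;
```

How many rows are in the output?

25

LEFT JOIN keeps every row from `teams a`; unmatched rows get NULL for `teams b`'s columns.
Matching on a.team_id <= b.team_id. A NULL in a compared column never satisfies the condition.
- a[0] team_id=3 → 3 match(es) in b → 3 row(s).
- a[1] team_id=1 → 6 match(es) in b → 6 row(s).
- a[2] team_id=1 → 6 match(es) in b → 6 row(s).
- a[3] team_id=4 → 2 match(es) in b → 2 row(s).
- a[4] team_id=1 → 6 match(es) in b → 6 row(s).
- a[5] team_id=NULL → no match; kept with NULLs on the b side.
- a[6] team_id=5 → 1 match(es) in b → 1 row(s).
Total: 24 matched + 1 padded = 25 rows.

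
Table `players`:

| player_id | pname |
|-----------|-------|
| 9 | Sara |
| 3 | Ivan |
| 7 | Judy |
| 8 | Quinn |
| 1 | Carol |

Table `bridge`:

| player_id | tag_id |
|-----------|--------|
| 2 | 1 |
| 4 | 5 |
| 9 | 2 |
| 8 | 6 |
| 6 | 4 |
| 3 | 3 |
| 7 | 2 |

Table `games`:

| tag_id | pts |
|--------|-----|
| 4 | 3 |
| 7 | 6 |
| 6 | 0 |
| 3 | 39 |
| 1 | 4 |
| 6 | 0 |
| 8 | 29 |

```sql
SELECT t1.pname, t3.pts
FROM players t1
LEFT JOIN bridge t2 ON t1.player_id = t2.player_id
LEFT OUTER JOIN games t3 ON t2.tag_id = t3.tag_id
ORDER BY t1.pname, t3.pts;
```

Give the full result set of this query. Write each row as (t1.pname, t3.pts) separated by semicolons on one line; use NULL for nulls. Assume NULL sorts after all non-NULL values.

(Carol, NULL); (Ivan, 39); (Judy, NULL); (Quinn, 0); (Quinn, 0); (Sara, NULL)

Evaluate left to right. First `players t1 LEFT JOIN bridge t2` on player_id: 5 row(s).
Then LEFT JOIN `games t3` on tag_id: each of those 5 rows is kept; rows whose t2.tag_id has no match in t3 get NULL for t3's columns.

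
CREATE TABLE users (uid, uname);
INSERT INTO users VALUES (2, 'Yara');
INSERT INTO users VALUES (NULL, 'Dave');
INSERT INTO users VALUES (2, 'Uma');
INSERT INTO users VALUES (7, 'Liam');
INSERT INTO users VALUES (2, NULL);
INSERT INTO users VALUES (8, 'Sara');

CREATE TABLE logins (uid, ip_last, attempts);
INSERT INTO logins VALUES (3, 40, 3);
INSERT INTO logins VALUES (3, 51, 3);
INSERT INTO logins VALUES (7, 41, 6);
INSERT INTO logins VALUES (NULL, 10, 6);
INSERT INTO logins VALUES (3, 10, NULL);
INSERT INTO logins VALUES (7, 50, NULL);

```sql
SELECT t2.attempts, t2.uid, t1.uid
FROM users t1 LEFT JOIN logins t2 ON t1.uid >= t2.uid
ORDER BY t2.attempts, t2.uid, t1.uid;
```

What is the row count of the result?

14

LEFT JOIN keeps every row from `users`; unmatched rows get NULL for `logins`'s columns.
Matching on t1.uid >= t2.uid. A NULL in a compared column never satisfies the condition.
- t1[0] uid=2 → no match; kept with NULLs on the t2 side.
- t1[1] uid=NULL → no match; kept with NULLs on the t2 side.
- t1[2] uid=2 → no match; kept with NULLs on the t2 side.
- t1[3] uid=7 → 5 match(es) in t2 → 5 row(s).
- t1[4] uid=2 → no match; kept with NULLs on the t2 side.
- t1[5] uid=8 → 5 match(es) in t2 → 5 row(s).
Total: 10 matched + 4 padded = 14 rows.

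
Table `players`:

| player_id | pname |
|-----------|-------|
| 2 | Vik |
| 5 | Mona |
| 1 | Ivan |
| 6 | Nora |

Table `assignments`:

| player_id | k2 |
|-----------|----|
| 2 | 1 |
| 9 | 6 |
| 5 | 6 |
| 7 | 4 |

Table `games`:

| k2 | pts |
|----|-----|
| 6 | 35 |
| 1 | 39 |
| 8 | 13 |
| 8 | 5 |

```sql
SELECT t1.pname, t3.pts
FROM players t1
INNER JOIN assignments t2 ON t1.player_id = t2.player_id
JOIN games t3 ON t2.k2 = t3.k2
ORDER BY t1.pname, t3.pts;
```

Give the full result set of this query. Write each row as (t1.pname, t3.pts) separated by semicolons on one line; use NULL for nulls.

Evaluate left to right. First `players t1 INNER JOIN assignments t2` on player_id: 2 row(s).
Then INNER JOIN `games t3` on k2: keep only rows whose t2.k2 appears in t3.

(Mona, 35); (Vik, 39)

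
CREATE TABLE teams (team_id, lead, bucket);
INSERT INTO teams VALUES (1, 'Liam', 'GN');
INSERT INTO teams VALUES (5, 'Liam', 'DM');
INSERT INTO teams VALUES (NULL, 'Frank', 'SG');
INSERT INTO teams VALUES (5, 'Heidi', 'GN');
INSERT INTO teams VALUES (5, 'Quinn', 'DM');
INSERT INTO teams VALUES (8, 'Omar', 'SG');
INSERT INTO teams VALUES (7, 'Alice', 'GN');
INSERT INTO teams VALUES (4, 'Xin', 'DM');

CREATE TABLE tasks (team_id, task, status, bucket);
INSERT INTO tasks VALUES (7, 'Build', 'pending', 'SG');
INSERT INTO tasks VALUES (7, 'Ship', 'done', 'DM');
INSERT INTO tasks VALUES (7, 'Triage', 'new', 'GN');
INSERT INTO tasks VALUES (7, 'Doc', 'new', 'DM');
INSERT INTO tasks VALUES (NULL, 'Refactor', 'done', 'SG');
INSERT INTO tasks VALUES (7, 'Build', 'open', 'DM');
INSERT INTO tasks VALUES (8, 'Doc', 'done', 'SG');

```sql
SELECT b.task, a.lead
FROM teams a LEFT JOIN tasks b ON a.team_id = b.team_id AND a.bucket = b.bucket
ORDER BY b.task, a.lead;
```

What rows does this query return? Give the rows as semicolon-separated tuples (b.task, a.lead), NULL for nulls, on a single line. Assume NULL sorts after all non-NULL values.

LEFT JOIN keeps every row from `teams`; unmatched rows get NULL for `tasks`'s columns.
Matching on a.team_id = b.team_id AND a.bucket = b.bucket. A NULL in a compared column never satisfies the condition.
Matched pairs: 2; unmatched a rows kept: 6.

(Doc, Omar); (Triage, Alice); (NULL, Frank); (NULL, Heidi); (NULL, Liam); (NULL, Liam); (NULL, Quinn); (NULL, Xin)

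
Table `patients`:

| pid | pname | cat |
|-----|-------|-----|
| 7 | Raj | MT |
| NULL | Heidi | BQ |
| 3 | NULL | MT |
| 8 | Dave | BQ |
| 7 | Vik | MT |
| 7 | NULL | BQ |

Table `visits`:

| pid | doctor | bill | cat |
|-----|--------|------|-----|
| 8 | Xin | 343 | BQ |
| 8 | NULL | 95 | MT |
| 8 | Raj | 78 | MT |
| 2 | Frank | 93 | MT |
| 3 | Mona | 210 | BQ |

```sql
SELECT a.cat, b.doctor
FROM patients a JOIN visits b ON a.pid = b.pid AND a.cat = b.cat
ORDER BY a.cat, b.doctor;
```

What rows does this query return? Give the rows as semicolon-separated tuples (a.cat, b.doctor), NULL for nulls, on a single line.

(BQ, Xin)

INNER JOIN keeps only pairs where the ON condition holds.
Matching on a.pid = b.pid AND a.cat = b.cat. A NULL in a compared column never satisfies the condition.
- a[0] pid=7, cat=MT → no match; dropped.
- a[1] pid=NULL, cat=BQ → no match; dropped.
- a[2] pid=3, cat=MT → no match; dropped.
- a[3] pid=8, cat=BQ → 1 match(es) in b → 1 row(s).
- a[4] pid=7, cat=MT → no match; dropped.
- a[5] pid=7, cat=BQ → no match; dropped.
After projecting and ordering:
a.cat | b.doctor
BQ | Xin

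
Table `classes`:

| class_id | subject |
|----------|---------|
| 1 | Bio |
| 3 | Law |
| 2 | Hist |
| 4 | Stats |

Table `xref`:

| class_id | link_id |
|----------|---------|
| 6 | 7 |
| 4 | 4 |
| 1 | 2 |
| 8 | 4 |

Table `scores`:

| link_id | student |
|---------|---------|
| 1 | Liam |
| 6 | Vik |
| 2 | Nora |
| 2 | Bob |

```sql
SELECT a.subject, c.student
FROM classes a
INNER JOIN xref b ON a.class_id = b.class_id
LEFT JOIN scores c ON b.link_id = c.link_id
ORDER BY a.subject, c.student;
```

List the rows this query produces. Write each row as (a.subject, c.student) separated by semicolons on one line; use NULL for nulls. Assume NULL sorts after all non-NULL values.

(Bio, Bob); (Bio, Nora); (Stats, NULL)

Step 1 — a INNER JOIN b on class_id → 2 row(s).
Then LEFT JOIN `scores c` on link_id: each of those 2 rows is kept; rows whose b.link_id has no match in c get NULL for c's columns.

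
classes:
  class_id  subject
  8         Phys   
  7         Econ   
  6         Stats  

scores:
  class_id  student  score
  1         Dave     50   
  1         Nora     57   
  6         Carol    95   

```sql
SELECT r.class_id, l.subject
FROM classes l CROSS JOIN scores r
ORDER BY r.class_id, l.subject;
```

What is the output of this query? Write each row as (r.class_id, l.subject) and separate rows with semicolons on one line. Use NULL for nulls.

(1, Econ); (1, Econ); (1, Phys); (1, Phys); (1, Stats); (1, Stats); (6, Econ); (6, Phys); (6, Stats)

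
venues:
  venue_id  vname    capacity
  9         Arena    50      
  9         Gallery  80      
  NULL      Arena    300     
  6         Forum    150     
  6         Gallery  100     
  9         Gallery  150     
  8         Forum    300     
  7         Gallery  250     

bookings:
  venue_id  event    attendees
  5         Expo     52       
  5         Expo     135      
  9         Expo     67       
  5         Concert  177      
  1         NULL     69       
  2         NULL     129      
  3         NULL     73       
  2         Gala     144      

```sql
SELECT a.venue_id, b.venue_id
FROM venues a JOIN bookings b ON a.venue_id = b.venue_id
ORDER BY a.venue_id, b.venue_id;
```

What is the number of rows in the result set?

3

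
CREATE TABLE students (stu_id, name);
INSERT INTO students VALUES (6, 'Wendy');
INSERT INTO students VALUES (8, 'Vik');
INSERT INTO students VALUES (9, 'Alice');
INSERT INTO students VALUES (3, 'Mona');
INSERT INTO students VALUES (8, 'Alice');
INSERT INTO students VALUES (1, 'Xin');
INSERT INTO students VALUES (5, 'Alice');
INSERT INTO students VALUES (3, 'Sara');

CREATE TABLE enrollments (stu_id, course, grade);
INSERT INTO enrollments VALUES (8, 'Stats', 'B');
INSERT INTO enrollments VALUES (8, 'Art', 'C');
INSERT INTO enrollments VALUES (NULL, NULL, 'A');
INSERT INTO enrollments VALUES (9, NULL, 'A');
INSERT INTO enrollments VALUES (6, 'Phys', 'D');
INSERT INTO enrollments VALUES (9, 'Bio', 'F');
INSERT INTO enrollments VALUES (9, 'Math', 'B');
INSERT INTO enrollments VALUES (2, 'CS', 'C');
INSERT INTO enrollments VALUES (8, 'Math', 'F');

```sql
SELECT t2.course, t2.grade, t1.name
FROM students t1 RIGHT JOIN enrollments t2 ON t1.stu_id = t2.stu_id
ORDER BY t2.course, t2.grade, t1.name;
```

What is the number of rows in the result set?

12

RIGHT JOIN keeps every row from `enrollments`; unmatched rows get NULL for `students`'s columns.
Matching on t1.stu_id = t2.stu_id. A NULL in a compared column never satisfies the condition.
- t1[0] stu_id=6 → 1 match(es) in t2 → 1 row(s).
- t1[1] stu_id=8 → 3 match(es) in t2 → 3 row(s).
- t1[2] stu_id=9 → 3 match(es) in t2 → 3 row(s).
- t1[3] stu_id=3 → no match.
- t1[4] stu_id=8 → 3 match(es) in t2 → 3 row(s).
- t1[5] stu_id=1 → no match.
- t1[6] stu_id=5 → no match.
- t1[7] stu_id=3 → no match.
- 2 t2 row(s) had no t1 match → kept, t1 columns NULL.
Total: 10 matched + 2 padded = 12 rows.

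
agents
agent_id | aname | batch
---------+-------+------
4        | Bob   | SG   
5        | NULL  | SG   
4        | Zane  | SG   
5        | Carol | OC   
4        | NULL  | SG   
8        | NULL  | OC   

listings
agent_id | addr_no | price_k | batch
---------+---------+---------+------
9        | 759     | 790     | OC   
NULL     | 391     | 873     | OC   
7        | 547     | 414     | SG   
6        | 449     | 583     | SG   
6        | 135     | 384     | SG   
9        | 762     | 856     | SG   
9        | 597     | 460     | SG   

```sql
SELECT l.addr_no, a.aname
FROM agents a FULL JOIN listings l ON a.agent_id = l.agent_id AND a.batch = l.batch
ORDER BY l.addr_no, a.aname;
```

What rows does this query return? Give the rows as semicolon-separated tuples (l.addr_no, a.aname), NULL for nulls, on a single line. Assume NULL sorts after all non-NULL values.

(135, NULL); (391, NULL); (449, NULL); (547, NULL); (597, NULL); (759, NULL); (762, NULL); (NULL, Bob); (NULL, Carol); (NULL, Zane); (NULL, NULL); (NULL, NULL); (NULL, NULL)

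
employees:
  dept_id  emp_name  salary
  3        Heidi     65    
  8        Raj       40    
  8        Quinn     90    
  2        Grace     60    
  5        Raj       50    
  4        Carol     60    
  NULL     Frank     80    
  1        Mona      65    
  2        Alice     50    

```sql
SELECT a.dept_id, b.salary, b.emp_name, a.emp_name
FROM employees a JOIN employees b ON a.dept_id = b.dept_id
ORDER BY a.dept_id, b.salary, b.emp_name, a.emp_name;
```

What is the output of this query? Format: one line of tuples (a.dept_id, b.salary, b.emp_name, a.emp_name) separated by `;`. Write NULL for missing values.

INNER JOIN keeps only pairs where the ON condition holds.
Matching on a.dept_id = b.dept_id. A NULL in a compared column never satisfies the condition.
- a row (dept_id=3): matches 1 b row(s) → 1 output row(s).
- a row (dept_id=8): matches 2 b row(s) → 2 output row(s).
- a row (dept_id=8): matches 2 b row(s) → 2 output row(s).
- a row (dept_id=2): matches 2 b row(s) → 2 output row(s).
- a row (dept_id=5): matches 1 b row(s) → 1 output row(s).
- a row (dept_id=4): matches 1 b row(s) → 1 output row(s).
- a row (dept_id=NULL): no match → dropped.
- a row (dept_id=1): matches 1 b row(s) → 1 output row(s).
- a row (dept_id=2): matches 2 b row(s) → 2 output row(s).

(1, 65, Mona, Mona); (2, 50, Alice, Alice); (2, 50, Alice, Grace); (2, 60, Grace, Alice); (2, 60, Grace, Grace); (3, 65, Heidi, Heidi); (4, 60, Carol, Carol); (5, 50, Raj, Raj); (8, 40, Raj, Quinn); (8, 40, Raj, Raj); (8, 90, Quinn, Quinn); (8, 90, Quinn, Raj)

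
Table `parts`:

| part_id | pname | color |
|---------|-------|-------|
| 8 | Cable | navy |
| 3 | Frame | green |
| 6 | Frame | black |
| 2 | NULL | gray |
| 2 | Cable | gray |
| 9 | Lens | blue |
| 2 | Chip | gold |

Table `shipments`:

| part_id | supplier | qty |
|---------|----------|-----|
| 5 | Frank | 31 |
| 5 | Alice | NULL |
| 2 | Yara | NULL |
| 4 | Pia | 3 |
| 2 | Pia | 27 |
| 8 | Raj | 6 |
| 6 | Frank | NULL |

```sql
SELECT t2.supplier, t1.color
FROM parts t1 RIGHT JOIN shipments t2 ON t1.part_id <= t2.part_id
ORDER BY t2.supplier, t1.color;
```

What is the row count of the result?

29

RIGHT JOIN keeps every row from `shipments`; unmatched rows get NULL for `parts`'s columns.
Matching on t1.part_id <= t2.part_id.
- t1 (part_id=8) pairs with 1 row(s) of t2.
- t1 (part_id=3) pairs with 5 row(s) of t2.
- t1 (part_id=6) pairs with 2 row(s) of t2.
- t1 (part_id=2) pairs with 7 row(s) of t2.
- t1 (part_id=2) pairs with 7 row(s) of t2.
- t1 (part_id=9) has no partner in t2.
- t1 (part_id=2) pairs with 7 row(s) of t2.
- every t2 row matched at least one t1 row.
Total: 29 rows.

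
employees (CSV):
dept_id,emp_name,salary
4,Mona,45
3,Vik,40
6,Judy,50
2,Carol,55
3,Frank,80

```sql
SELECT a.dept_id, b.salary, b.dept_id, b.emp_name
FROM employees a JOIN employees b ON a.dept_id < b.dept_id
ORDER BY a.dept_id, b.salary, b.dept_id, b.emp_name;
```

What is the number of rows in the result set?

9

INNER JOIN keeps only pairs where the ON condition holds.
Matching on a.dept_id < b.dept_id.
- dept_id=4: 1 matching b row(s), so 1 row(s) emitted.
- dept_id=3: 2 matching b row(s), so 2 row(s) emitted.
- dept_id=6: no matching b row, dropped.
- dept_id=2: 4 matching b row(s), so 4 row(s) emitted.
- dept_id=3: 2 matching b row(s), so 2 row(s) emitted.
Total: 9 rows.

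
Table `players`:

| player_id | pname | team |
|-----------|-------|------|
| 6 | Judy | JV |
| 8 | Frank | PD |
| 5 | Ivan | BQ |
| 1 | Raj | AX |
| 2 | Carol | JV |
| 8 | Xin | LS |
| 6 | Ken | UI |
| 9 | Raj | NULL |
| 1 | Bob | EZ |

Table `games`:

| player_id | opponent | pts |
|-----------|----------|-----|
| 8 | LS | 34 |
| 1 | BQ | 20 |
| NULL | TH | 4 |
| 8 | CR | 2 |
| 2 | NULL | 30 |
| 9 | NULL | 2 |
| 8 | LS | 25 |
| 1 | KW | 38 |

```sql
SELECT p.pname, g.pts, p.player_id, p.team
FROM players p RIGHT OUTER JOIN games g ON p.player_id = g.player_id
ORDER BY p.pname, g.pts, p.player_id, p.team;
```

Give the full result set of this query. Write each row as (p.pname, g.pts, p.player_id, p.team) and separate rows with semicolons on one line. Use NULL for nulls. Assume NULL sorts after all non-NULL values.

(Bob, 20, 1, EZ); (Bob, 38, 1, EZ); (Carol, 30, 2, JV); (Frank, 2, 8, PD); (Frank, 25, 8, PD); (Frank, 34, 8, PD); (Raj, 2, 9, NULL); (Raj, 20, 1, AX); (Raj, 38, 1, AX); (Xin, 2, 8, LS); (Xin, 25, 8, LS); (Xin, 34, 8, LS); (NULL, 4, NULL, NULL)

RIGHT JOIN keeps every row from `games`; unmatched rows get NULL for `players`'s columns.
Matching on p.player_id = g.player_id. A NULL in a compared column never satisfies the condition.
Matched pairs: 12; unmatched g rows kept: 1.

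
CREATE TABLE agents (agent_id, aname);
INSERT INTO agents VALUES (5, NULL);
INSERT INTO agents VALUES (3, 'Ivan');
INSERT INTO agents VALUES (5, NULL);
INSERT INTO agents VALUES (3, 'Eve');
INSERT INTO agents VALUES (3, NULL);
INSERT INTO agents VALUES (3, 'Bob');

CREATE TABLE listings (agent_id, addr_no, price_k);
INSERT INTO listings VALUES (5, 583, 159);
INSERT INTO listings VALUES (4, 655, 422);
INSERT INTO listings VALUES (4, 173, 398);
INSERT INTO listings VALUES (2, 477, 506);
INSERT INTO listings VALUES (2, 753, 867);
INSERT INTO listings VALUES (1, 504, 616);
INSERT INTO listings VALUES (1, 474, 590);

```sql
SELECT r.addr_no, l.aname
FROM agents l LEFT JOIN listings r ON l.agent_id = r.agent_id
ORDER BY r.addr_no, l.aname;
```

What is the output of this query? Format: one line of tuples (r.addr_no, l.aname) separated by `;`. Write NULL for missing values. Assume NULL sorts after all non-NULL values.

LEFT JOIN keeps every row from `agents`; unmatched rows get NULL for `listings`'s columns.
Matching on l.agent_id = r.agent_id.
Matched pairs: 2; unmatched l rows kept: 4.

(583, NULL); (583, NULL); (NULL, Bob); (NULL, Eve); (NULL, Ivan); (NULL, NULL)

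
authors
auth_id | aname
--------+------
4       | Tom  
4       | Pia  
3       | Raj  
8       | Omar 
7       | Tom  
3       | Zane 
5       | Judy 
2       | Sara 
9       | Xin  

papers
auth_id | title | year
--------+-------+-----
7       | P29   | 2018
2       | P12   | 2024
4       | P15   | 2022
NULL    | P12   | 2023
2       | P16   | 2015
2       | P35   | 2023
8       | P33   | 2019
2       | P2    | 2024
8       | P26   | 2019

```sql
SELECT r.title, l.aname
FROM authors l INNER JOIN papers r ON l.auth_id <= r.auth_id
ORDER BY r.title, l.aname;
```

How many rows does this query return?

INNER JOIN keeps only pairs where the ON condition holds.
Matching on l.auth_id <= r.auth_id. A NULL in a compared column never satisfies the condition.
- l (auth_id=4) pairs with 4 row(s) of r.
- l (auth_id=4) pairs with 4 row(s) of r.
- l (auth_id=3) pairs with 4 row(s) of r.
- l (auth_id=8) pairs with 2 row(s) of r.
- l (auth_id=7) pairs with 3 row(s) of r.
- l (auth_id=3) pairs with 4 row(s) of r.
- l (auth_id=5) pairs with 3 row(s) of r.
- l (auth_id=2) pairs with 8 row(s) of r.
- l (auth_id=9) has no partner → excluded.
Total: 32 rows.

32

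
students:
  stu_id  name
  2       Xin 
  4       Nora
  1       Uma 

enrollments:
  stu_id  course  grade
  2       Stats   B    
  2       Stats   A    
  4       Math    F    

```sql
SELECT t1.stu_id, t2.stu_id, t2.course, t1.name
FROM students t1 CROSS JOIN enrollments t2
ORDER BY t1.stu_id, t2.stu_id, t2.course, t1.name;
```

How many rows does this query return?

9

CROSS JOIN pairs every row of `students` with every row of `enrollments`: 3 × 3 = 9 rows.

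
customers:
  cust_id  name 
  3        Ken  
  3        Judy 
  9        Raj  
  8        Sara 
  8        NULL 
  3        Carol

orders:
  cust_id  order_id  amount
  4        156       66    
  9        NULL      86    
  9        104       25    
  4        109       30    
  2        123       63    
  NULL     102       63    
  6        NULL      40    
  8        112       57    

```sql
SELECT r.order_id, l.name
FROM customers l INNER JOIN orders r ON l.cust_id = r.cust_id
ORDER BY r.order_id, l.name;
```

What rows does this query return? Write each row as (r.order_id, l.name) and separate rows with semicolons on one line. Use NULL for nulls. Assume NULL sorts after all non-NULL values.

INNER JOIN keeps only pairs where the ON condition holds.
Matching on l.cust_id = r.cust_id. A NULL in a compared column never satisfies the condition.
- l row (cust_id=3): no match → dropped.
- l row (cust_id=3): no match → dropped.
- l row (cust_id=9): matches 2 r row(s) → 2 output row(s).
- l row (cust_id=8): matches 1 r row(s) → 1 output row(s).
- l row (cust_id=8): matches 1 r row(s) → 1 output row(s).
- l row (cust_id=3): no match → dropped.
After projecting and ordering:
r.order_id | l.name
104 | Raj
112 | Sara
112 | NULL
NULL | Raj

(104, Raj); (112, Sara); (112, NULL); (NULL, Raj)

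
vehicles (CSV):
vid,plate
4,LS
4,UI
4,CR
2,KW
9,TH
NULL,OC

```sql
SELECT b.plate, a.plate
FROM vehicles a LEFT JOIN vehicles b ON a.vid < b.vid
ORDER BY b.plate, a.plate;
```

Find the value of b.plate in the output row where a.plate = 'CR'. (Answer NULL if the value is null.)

TH

LEFT JOIN keeps every row from `vehicles a`; unmatched rows get NULL for `vehicles b`'s columns.
Matching on a.vid < b.vid. A NULL in a compared column never satisfies the condition.
- vid=4: 1 matching b row(s), so 1 row(s) emitted.
- vid=4: 1 matching b row(s), so 1 row(s) emitted.
- vid=4: 1 matching b row(s), so 1 row(s) emitted.
- vid=2: 4 matching b row(s), so 4 row(s) emitted.
- vid=9: no b row matches, row kept with b columns NULL.
- vid=NULL: no b row matches, row kept with b columns NULL.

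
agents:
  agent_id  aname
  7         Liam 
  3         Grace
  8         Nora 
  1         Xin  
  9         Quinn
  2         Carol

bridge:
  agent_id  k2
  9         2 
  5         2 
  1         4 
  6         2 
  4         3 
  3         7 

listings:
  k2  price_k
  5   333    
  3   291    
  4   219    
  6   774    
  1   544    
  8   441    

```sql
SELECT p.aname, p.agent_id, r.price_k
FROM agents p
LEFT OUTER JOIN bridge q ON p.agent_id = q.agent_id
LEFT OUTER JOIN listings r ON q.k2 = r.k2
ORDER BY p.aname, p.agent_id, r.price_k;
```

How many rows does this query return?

6

Joins associate left-to-right: agents LEFT JOIN bridge on agent_id gives 6 intermediate row(s).
Then LEFT JOIN `listings r` on k2: each of those 6 rows is kept; rows whose q.k2 has no match in r get NULL for r's columns.
Result: 6 row(s).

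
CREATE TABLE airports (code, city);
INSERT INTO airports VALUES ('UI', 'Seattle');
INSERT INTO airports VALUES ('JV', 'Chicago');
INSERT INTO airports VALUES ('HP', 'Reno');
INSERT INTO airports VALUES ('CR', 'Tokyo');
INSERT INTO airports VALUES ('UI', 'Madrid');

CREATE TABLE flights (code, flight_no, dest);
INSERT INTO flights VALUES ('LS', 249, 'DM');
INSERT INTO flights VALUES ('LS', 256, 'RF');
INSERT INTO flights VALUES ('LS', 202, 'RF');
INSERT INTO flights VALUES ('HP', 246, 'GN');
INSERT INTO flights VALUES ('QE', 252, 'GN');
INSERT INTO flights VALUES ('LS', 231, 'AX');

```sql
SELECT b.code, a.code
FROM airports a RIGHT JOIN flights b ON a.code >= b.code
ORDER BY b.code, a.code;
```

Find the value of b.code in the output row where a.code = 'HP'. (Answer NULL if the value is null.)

RIGHT JOIN keeps every row from `flights`; unmatched rows get NULL for `airports`'s columns.
Matching on a.code >= b.code.
- a[0] code=UI → 6 match(es) in b → 6 row(s).
- a[1] code=JV → 1 match(es) in b → 1 row(s).
- a[2] code=HP → 1 match(es) in b → 1 row(s).
- a[3] code=CR → no match.
- a[4] code=UI → 6 match(es) in b → 6 row(s).
- every b row matched at least one a row.

HP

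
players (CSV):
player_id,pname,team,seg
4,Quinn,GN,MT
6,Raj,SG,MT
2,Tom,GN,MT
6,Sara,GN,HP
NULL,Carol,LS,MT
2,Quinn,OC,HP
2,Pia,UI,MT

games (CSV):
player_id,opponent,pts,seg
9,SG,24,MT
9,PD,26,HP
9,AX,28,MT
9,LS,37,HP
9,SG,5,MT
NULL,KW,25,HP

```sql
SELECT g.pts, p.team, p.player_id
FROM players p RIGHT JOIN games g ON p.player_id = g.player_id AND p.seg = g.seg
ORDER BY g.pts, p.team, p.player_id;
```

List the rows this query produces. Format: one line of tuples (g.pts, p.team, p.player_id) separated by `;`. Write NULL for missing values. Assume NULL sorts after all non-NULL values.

RIGHT JOIN keeps every row from `games`; unmatched rows get NULL for `players`'s columns.
Matching on p.player_id = g.player_id AND p.seg = g.seg. A NULL in a compared column never satisfies the condition.
- p[0] player_id=4, seg=MT → no match.
- p[1] player_id=6, seg=MT → no match.
- p[2] player_id=2, seg=MT → no match.
- p[3] player_id=6, seg=HP → no match.
- p[4] player_id=NULL, seg=MT → no match.
- p[5] player_id=2, seg=HP → no match.
- p[6] player_id=2, seg=MT → no match.
- 6 row(s) from g found no p partner → padded with NULL.
After projecting and ordering:
g.pts | p.team | p.player_id
5 | NULL | NULL
24 | NULL | NULL
25 | NULL | NULL
26 | NULL | NULL
28 | NULL | NULL
37 | NULL | NULL

(5, NULL, NULL); (24, NULL, NULL); (25, NULL, NULL); (26, NULL, NULL); (28, NULL, NULL); (37, NULL, NULL)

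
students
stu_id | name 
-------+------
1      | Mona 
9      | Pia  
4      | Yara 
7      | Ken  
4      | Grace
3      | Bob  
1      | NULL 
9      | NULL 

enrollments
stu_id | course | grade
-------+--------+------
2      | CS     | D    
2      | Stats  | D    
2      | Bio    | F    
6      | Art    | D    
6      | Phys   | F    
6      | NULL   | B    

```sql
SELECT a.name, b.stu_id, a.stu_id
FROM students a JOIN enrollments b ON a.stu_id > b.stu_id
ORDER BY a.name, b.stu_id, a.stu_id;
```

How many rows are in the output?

27

INNER JOIN keeps only pairs where the ON condition holds.
Matching on a.stu_id > b.stu_id.
Matched pairs: 27.
Total: 27 rows.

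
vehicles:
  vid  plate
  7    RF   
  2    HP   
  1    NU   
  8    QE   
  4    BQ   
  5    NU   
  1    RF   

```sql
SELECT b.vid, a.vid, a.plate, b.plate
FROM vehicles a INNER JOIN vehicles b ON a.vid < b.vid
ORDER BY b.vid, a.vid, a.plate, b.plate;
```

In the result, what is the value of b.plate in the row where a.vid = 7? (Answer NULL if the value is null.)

QE

INNER JOIN keeps only pairs where the ON condition holds.
Matching on a.vid < b.vid.
- a[0] vid=7 → 1 match(es) in b → 1 row(s).
- a[1] vid=2 → 4 match(es) in b → 4 row(s).
- a[2] vid=1 → 5 match(es) in b → 5 row(s).
- a[3] vid=8 → no match; dropped.
- a[4] vid=4 → 3 match(es) in b → 3 row(s).
- a[5] vid=5 → 2 match(es) in b → 2 row(s).
- a[6] vid=1 → 5 match(es) in b → 5 row(s).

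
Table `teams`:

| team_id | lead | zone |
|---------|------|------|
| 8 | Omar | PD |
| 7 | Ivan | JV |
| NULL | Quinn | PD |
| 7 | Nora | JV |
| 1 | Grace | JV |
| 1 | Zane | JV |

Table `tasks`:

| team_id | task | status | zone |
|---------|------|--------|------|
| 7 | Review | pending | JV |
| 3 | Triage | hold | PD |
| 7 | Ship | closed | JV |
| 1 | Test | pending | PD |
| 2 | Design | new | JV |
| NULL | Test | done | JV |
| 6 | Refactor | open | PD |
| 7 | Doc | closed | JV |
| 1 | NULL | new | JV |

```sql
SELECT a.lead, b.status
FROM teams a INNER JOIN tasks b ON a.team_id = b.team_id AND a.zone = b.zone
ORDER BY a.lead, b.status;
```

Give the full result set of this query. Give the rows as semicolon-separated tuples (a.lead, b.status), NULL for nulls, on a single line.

(Grace, new); (Ivan, closed); (Ivan, closed); (Ivan, pending); (Nora, closed); (Nora, closed); (Nora, pending); (Zane, new)

INNER JOIN keeps only pairs where the ON condition holds.
Matching on a.team_id = b.team_id AND a.zone = b.zone. A NULL in a compared column never satisfies the condition.
- team_id=8, zone=PD: no matching b row, dropped.
- team_id=7, zone=JV: 3 matching b row(s), so 3 row(s) emitted.
- team_id=NULL, zone=PD: no matching b row, dropped.
- team_id=7, zone=JV: 3 matching b row(s), so 3 row(s) emitted.
- team_id=1, zone=JV: 1 matching b row(s), so 1 row(s) emitted.
- team_id=1, zone=JV: 1 matching b row(s), so 1 row(s) emitted.
After projecting and ordering:
a.lead | b.status
Grace | new
Ivan | closed
Ivan | closed
Ivan | pending
Nora | closed
Nora | closed
Nora | pending
Zane | new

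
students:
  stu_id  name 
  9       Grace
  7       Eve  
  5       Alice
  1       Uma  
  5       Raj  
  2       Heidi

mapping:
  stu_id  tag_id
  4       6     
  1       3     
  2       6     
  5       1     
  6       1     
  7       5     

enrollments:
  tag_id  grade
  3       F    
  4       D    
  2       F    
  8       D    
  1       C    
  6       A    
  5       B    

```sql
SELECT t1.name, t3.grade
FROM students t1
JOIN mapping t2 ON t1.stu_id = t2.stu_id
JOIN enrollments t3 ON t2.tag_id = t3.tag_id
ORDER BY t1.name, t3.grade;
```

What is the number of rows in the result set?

5

Evaluate left to right. First `students t1 INNER JOIN mapping t2` on stu_id: 5 row(s).
Then INNER JOIN `enrollments t3` on tag_id: keep only rows whose t2.tag_id appears in t3.
Result: 5 row(s).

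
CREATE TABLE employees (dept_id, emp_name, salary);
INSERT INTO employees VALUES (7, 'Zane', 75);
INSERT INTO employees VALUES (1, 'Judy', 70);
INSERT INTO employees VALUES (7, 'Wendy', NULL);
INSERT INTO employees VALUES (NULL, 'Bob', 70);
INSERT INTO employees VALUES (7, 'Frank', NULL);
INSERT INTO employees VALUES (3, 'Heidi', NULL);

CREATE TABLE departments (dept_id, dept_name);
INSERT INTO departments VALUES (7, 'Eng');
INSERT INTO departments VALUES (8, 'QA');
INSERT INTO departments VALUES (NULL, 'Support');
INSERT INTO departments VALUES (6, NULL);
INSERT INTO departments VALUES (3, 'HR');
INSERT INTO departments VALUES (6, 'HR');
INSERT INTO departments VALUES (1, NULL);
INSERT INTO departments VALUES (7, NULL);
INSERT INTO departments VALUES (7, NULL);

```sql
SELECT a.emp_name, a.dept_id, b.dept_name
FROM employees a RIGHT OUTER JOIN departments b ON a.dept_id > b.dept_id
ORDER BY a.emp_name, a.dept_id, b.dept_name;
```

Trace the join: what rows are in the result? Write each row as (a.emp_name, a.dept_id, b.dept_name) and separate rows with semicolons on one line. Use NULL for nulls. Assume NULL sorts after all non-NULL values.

(Frank, 7, HR); (Frank, 7, HR); (Frank, 7, NULL); (Frank, 7, NULL); (Heidi, 3, NULL); (Wendy, 7, HR); (Wendy, 7, HR); (Wendy, 7, NULL); (Wendy, 7, NULL); (Zane, 7, HR); (Zane, 7, HR); (Zane, 7, NULL); (Zane, 7, NULL); (NULL, NULL, Eng); (NULL, NULL, QA); (NULL, NULL, Support); (NULL, NULL, NULL); (NULL, NULL, NULL)

RIGHT JOIN keeps every row from `departments`; unmatched rows get NULL for `employees`'s columns.
Matching on a.dept_id > b.dept_id. A NULL in a compared column never satisfies the condition.
- dept_id=7: 4 matching b row(s), so 4 row(s) emitted.
- dept_id=1: no matching b row.
- dept_id=7: 4 matching b row(s), so 4 row(s) emitted.
- dept_id=NULL: no matching b row.
- dept_id=7: 4 matching b row(s), so 4 row(s) emitted.
- dept_id=3: 1 matching b row(s), so 1 row(s) emitted.
- 5 b row(s) had no a match → kept, a columns NULL.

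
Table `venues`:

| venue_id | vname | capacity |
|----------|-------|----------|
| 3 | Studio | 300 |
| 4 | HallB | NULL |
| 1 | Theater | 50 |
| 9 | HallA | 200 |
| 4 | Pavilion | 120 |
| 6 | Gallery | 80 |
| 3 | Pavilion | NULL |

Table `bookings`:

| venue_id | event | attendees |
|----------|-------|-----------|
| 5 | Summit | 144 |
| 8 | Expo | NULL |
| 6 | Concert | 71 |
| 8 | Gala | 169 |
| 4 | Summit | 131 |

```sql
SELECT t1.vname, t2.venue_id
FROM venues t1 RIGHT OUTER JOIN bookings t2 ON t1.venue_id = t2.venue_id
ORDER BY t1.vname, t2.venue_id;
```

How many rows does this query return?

6

RIGHT JOIN keeps every row from `bookings`; unmatched rows get NULL for `venues`'s columns.
Matching on t1.venue_id = t2.venue_id.
- t1 (venue_id=3) has no partner in t2.
- t1 (venue_id=4) pairs with 1 row(s) of t2.
- t1 (venue_id=1) has no partner in t2.
- t1 (venue_id=9) has no partner in t2.
- t1 (venue_id=4) pairs with 1 row(s) of t2.
- t1 (venue_id=6) pairs with 1 row(s) of t2.
- t1 (venue_id=3) has no partner in t2.
- plus 3 unmatched t2 row(s), each kept with NULL t1 columns.
Total: 3 matched + 3 padded = 6 rows.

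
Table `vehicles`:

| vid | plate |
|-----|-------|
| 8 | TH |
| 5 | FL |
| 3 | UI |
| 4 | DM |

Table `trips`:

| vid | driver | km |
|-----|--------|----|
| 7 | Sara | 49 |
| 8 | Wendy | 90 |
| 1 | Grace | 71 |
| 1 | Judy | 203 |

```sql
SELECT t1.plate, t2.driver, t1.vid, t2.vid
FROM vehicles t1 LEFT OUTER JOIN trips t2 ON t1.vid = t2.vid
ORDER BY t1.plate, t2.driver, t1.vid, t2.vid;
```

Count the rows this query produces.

LEFT JOIN keeps every row from `vehicles`; unmatched rows get NULL for `trips`'s columns.
Matching on t1.vid = t2.vid.
- t1 row (vid=8): matches 1 t2 row(s) → 1 output row(s).
- t1 row (vid=5): no match → kept, t2 columns NULL.
- t1 row (vid=3): no match → kept, t2 columns NULL.
- t1 row (vid=4): no match → kept, t2 columns NULL.
Total: 1 matched + 3 padded = 4 rows.

4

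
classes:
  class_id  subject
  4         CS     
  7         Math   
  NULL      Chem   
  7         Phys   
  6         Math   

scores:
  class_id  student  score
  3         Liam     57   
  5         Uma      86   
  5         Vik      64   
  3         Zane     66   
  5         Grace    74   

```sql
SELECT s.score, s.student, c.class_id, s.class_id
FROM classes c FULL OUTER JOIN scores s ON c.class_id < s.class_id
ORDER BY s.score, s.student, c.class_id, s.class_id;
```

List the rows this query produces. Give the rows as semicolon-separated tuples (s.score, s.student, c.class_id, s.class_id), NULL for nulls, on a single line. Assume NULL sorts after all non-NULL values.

(57, Liam, NULL, 3); (64, Vik, 4, 5); (66, Zane, NULL, 3); (74, Grace, 4, 5); (86, Uma, 4, 5); (NULL, NULL, 6, NULL); (NULL, NULL, 7, NULL); (NULL, NULL, 7, NULL); (NULL, NULL, NULL, NULL)

FULL OUTER JOIN keeps every row from both sides; unmatched rows get NULL for the other side's columns.
Matching on c.class_id < s.class_id. A NULL in a compared column never satisfies the condition.
- c row (class_id=4): matches 3 s row(s) → 3 output row(s).
- c row (class_id=7): no match → kept, s columns NULL.
- c row (class_id=NULL): no match → kept, s columns NULL.
- c row (class_id=7): no match → kept, s columns NULL.
- c row (class_id=6): no match → kept, s columns NULL.
- 2 row(s) from s found no c partner → padded with NULL.
After projecting and ordering:
s.score | s.student | c.class_id | s.class_id
57 | Liam | NULL | 3
64 | Vik | 4 | 5
66 | Zane | NULL | 3
74 | Grace | 4 | 5
86 | Uma | 4 | 5
NULL | NULL | 6 | NULL
NULL | NULL | 7 | NULL
NULL | NULL | 7 | NULL
NULL | NULL | NULL | NULL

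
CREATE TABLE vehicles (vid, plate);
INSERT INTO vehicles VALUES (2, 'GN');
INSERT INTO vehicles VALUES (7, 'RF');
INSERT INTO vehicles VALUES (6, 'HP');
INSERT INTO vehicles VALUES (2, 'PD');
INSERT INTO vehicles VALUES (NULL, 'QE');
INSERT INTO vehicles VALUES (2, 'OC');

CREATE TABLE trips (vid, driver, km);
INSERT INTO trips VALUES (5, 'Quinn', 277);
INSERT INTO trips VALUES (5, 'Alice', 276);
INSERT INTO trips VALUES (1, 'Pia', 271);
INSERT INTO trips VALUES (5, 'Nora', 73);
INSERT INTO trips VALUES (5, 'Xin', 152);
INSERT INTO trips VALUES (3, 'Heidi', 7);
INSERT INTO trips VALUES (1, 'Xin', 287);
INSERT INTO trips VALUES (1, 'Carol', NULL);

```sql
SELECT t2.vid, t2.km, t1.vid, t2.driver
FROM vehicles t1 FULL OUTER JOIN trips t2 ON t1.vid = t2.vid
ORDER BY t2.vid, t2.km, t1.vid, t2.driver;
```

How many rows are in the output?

14

FULL OUTER JOIN keeps every row from both sides; unmatched rows get NULL for the other side's columns.
Matching on t1.vid = t2.vid. A NULL in a compared column never satisfies the condition.
Matched pairs: 0; unmatched t1 rows kept: 6; unmatched t2 rows kept: 8.
Total: 0 matched + 14 padded = 14 rows.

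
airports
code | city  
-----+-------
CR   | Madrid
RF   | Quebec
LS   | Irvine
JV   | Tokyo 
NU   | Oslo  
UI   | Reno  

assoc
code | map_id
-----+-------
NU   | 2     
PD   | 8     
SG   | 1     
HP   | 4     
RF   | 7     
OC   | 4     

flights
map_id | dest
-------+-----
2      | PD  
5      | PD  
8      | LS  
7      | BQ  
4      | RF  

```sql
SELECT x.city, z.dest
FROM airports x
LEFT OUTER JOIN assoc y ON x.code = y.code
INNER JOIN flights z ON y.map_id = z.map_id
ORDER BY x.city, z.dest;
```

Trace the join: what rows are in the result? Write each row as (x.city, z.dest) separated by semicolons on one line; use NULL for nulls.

Evaluate left to right. First `airports x LEFT JOIN assoc y` on code: 6 row(s).
Then INNER JOIN `flights z` on map_id: keep only rows whose y.map_id appears in z.

(Oslo, PD); (Quebec, BQ)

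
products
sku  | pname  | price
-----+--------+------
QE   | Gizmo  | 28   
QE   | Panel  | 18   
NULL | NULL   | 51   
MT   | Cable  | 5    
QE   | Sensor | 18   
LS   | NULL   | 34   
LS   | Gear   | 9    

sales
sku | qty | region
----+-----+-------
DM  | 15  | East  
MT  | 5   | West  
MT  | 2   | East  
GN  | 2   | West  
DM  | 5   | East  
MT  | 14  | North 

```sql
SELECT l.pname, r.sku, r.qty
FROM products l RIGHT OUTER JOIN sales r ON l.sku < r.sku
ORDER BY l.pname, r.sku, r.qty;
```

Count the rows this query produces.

9

RIGHT JOIN keeps every row from `sales`; unmatched rows get NULL for `products`'s columns.
Matching on l.sku < r.sku. A NULL in a compared column never satisfies the condition.
Matched pairs: 6; unmatched r rows kept: 3.
Total: 6 matched + 3 padded = 9 rows.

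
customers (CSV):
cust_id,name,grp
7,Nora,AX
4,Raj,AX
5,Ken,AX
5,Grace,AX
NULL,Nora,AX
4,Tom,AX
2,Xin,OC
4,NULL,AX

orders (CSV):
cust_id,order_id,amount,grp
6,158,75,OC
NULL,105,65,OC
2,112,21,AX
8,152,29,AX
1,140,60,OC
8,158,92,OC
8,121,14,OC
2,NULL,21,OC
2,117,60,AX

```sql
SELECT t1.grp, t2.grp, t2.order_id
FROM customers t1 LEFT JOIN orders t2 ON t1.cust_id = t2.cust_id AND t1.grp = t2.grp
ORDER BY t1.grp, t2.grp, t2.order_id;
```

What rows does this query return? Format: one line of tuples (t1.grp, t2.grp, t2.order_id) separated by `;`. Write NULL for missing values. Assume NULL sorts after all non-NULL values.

LEFT JOIN keeps every row from `customers`; unmatched rows get NULL for `orders`'s columns.
Matching on t1.cust_id = t2.cust_id AND t1.grp = t2.grp. A NULL in a compared column never satisfies the condition.
- cust_id=7, grp=AX: no t2 row matches, row kept with t2 columns NULL.
- cust_id=4, grp=AX: no t2 row matches, row kept with t2 columns NULL.
- cust_id=5, grp=AX: no t2 row matches, row kept with t2 columns NULL.
- cust_id=5, grp=AX: no t2 row matches, row kept with t2 columns NULL.
- cust_id=NULL, grp=AX: no t2 row matches, row kept with t2 columns NULL.
- cust_id=4, grp=AX: no t2 row matches, row kept with t2 columns NULL.
- cust_id=2, grp=OC: 1 matching t2 row(s), so 1 row(s) emitted.
- cust_id=4, grp=AX: no t2 row matches, row kept with t2 columns NULL.
After projecting and ordering:
t1.grp | t2.grp | t2.order_id
AX | NULL | NULL
AX | NULL | NULL
AX | NULL | NULL
AX | NULL | NULL
AX | NULL | NULL
AX | NULL | NULL
AX | NULL | NULL
OC | OC | NULL

(AX, NULL, NULL); (AX, NULL, NULL); (AX, NULL, NULL); (AX, NULL, NULL); (AX, NULL, NULL); (AX, NULL, NULL); (AX, NULL, NULL); (OC, OC, NULL)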